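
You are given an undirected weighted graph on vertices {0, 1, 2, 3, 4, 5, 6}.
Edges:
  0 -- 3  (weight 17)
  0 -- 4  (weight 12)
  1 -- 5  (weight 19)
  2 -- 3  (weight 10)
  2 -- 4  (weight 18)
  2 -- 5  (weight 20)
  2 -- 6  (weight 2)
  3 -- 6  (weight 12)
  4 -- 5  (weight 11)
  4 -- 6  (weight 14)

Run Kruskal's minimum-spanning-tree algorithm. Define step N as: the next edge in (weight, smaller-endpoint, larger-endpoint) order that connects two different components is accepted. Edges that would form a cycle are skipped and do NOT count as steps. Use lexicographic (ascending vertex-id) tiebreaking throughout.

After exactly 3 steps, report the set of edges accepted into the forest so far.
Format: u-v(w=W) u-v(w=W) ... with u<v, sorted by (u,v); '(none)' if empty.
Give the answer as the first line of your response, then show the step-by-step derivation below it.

2-3(w=10) 2-6(w=2) 4-5(w=11)

step 1: add edge 2-6 (w=2); MST = {2-6(w=2)}
step 2: add edge 2-3 (w=10); MST = {2-3(w=10) 2-6(w=2)}
step 3: add edge 4-5 (w=11); MST = {2-3(w=10) 2-6(w=2) 4-5(w=11)}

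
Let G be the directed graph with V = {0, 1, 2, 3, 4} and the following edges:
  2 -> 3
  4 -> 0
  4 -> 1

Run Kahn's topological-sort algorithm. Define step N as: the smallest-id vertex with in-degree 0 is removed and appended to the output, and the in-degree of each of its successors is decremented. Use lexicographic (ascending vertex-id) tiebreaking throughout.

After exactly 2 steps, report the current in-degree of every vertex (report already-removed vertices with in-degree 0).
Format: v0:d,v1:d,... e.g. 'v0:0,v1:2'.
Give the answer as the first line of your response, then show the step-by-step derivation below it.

v0:1,v1:1,v2:0,v3:0,v4:0

step 1: output 2; order=[2]; indeg=(1,1,0,0,0)
step 2: output 3; order=[2,3]; indeg=(1,1,0,0,0)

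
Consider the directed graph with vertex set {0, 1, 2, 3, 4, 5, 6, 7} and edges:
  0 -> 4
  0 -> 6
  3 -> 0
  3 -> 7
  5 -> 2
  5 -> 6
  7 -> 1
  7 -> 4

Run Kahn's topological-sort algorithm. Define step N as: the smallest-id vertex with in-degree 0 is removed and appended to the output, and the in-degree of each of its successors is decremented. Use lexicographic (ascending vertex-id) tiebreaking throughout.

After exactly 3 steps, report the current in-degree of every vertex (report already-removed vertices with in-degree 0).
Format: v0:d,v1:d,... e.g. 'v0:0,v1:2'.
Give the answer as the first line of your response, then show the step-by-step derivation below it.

v0:0,v1:1,v2:0,v3:0,v4:1,v5:0,v6:0,v7:0

step 1: output 3; order=[3]; indeg=(0,1,1,0,2,0,2,0)
step 2: output 0; order=[3,0]; indeg=(0,1,1,0,1,0,1,0)
step 3: output 5; order=[3,0,5]; indeg=(0,1,0,0,1,0,0,0)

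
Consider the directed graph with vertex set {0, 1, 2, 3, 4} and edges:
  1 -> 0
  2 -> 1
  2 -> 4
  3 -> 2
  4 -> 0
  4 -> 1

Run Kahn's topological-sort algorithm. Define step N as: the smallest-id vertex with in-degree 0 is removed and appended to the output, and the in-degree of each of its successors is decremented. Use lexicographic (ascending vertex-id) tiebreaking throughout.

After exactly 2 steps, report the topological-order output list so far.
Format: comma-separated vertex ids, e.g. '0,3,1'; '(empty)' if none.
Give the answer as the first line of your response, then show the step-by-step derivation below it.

3,2

step 1: output 3; order=[3]; indeg=(2,2,0,0,1)
step 2: output 2; order=[3,2]; indeg=(2,1,0,0,0)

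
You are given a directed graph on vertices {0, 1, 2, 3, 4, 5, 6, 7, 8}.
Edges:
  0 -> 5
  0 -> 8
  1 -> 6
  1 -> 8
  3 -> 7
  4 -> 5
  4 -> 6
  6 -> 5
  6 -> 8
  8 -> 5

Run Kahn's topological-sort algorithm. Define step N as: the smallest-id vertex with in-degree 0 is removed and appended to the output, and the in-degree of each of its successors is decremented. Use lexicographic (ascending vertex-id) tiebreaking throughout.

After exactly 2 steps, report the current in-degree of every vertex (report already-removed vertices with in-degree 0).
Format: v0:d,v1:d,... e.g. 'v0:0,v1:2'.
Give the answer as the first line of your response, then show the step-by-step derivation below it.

v0:0,v1:0,v2:0,v3:0,v4:0,v5:3,v6:1,v7:1,v8:1

step 1: output 0; order=[0]; indeg=(0,0,0,0,0,3,2,1,2)
step 2: output 1; order=[0,1]; indeg=(0,0,0,0,0,3,1,1,1)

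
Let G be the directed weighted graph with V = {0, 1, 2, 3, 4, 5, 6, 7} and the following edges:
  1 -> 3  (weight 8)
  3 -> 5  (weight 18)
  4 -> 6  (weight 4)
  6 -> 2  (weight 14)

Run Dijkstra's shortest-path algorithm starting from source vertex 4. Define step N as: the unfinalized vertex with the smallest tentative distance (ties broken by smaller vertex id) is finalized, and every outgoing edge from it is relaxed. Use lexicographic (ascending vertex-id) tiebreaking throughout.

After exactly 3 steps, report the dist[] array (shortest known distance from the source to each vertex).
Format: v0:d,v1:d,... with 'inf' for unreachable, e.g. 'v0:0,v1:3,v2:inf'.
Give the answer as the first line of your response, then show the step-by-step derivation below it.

v0:inf,v1:inf,v2:18,v3:inf,v4:0,v5:inf,v6:4,v7:inf

step 1: dist = v0:inf,v1:inf,v2:inf,v3:inf,v4:0,v5:inf,v6:4,v7:inf
step 2: dist = v0:inf,v1:inf,v2:18,v3:inf,v4:0,v5:inf,v6:4,v7:inf
step 3: dist = v0:inf,v1:inf,v2:18,v3:inf,v4:0,v5:inf,v6:4,v7:inf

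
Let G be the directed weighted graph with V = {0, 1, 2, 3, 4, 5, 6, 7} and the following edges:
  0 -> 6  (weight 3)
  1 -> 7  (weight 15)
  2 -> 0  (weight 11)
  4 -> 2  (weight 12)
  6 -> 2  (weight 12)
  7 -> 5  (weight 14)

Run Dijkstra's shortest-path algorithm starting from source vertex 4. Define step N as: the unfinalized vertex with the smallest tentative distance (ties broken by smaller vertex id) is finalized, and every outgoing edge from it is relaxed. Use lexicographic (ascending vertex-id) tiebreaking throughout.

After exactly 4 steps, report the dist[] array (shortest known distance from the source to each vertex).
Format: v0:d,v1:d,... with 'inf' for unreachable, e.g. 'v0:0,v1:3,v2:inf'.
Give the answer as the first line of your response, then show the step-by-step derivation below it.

v0:23,v1:inf,v2:12,v3:inf,v4:0,v5:inf,v6:26,v7:inf

step 1: dist = v0:inf,v1:inf,v2:12,v3:inf,v4:0,v5:inf,v6:inf,v7:inf
step 2: dist = v0:23,v1:inf,v2:12,v3:inf,v4:0,v5:inf,v6:inf,v7:inf
step 3: dist = v0:23,v1:inf,v2:12,v3:inf,v4:0,v5:inf,v6:26,v7:inf
step 4: dist = v0:23,v1:inf,v2:12,v3:inf,v4:0,v5:inf,v6:26,v7:inf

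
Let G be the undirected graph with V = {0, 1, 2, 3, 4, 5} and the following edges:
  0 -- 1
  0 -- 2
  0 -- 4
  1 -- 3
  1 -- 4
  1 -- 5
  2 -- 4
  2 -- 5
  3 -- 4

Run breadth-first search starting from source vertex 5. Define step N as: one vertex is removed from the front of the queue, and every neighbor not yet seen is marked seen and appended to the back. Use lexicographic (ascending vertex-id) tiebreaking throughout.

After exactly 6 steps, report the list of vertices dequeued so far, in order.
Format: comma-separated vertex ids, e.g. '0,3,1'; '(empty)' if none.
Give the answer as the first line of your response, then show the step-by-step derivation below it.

5,1,2,0,3,4

step 1: dequeue 5; queue=[1,2]; order=5
step 2: dequeue 1; queue=[2,0,3,4]; order=5,1
step 3: dequeue 2; queue=[0,3,4]; order=5,1,2
step 4: dequeue 0; queue=[3,4]; order=5,1,2,0
step 5: dequeue 3; queue=[4]; order=5,1,2,0,3
step 6: dequeue 4; queue=[(empty)]; order=5,1,2,0,3,4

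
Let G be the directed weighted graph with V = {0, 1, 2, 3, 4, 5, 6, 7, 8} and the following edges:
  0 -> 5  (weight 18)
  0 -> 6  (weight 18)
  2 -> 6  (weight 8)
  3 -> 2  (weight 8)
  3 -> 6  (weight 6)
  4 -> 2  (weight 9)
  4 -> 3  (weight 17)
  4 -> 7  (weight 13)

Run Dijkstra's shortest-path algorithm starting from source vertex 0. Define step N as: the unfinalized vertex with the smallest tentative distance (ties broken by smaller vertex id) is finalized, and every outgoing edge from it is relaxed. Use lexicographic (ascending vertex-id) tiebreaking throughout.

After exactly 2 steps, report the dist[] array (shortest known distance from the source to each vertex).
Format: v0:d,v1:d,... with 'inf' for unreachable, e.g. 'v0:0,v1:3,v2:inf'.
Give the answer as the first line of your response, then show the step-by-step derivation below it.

v0:0,v1:inf,v2:inf,v3:inf,v4:inf,v5:18,v6:18,v7:inf,v8:inf

step 1: dist = v0:0,v1:inf,v2:inf,v3:inf,v4:inf,v5:18,v6:18,v7:inf,v8:inf
step 2: dist = v0:0,v1:inf,v2:inf,v3:inf,v4:inf,v5:18,v6:18,v7:inf,v8:inf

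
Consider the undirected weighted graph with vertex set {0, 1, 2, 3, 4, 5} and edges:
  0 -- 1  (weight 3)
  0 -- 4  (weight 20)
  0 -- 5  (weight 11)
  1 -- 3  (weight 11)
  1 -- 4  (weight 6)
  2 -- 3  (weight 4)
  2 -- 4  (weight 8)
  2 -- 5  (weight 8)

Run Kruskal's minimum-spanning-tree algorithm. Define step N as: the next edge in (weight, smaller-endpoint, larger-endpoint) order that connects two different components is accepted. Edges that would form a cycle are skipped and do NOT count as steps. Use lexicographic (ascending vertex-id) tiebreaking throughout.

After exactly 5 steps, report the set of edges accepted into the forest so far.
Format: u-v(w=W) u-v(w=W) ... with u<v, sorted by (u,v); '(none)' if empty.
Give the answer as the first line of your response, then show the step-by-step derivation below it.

0-1(w=3) 1-4(w=6) 2-3(w=4) 2-4(w=8) 2-5(w=8)

step 1: add edge 0-1 (w=3); MST = {0-1(w=3)}
step 2: add edge 2-3 (w=4); MST = {0-1(w=3) 2-3(w=4)}
step 3: add edge 1-4 (w=6); MST = {0-1(w=3) 1-4(w=6) 2-3(w=4)}
step 4: add edge 2-4 (w=8); MST = {0-1(w=3) 1-4(w=6) 2-3(w=4) 2-4(w=8)}
step 5: add edge 2-5 (w=8); MST = {0-1(w=3) 1-4(w=6) 2-3(w=4) 2-4(w=8) 2-5(w=8)}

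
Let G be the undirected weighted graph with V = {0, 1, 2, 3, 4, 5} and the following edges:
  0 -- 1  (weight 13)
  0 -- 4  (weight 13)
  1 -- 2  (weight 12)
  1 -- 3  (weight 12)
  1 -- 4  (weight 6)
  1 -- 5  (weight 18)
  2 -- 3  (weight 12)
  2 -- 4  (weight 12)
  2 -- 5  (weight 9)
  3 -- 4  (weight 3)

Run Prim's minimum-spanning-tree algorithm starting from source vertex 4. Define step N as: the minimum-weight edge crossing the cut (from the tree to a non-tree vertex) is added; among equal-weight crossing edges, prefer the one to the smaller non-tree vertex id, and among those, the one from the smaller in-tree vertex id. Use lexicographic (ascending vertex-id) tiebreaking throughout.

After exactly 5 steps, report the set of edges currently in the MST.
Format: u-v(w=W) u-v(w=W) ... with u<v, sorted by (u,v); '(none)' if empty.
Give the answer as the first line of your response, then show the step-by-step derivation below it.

0-1(w=13) 1-2(w=12) 1-4(w=6) 2-5(w=9) 3-4(w=3)

step 1: add edge 3-4 (w=3); MST = {3-4(w=3)}
step 2: add edge 1-4 (w=6); MST = {1-4(w=6) 3-4(w=3)}
step 3: add edge 1-2 (w=12); MST = {1-2(w=12) 1-4(w=6) 3-4(w=3)}
step 4: add edge 2-5 (w=9); MST = {1-2(w=12) 1-4(w=6) 2-5(w=9) 3-4(w=3)}
step 5: add edge 0-1 (w=13); MST = {0-1(w=13) 1-2(w=12) 1-4(w=6) 2-5(w=9) 3-4(w=3)}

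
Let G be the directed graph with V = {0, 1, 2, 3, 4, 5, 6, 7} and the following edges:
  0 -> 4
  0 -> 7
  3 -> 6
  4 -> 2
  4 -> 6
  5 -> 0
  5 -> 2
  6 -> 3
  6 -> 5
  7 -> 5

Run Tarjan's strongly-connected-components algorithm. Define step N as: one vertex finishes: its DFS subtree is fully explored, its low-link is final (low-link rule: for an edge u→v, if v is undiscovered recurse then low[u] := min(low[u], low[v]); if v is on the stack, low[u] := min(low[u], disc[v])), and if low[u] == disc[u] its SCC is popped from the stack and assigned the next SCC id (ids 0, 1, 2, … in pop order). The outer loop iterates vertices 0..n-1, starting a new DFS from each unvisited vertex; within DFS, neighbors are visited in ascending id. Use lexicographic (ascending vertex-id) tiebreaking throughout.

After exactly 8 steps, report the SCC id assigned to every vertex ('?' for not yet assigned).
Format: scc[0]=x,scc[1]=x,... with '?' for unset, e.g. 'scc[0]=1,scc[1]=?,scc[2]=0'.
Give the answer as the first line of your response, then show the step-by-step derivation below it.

scc[0]=1,scc[1]=2,scc[2]=0,scc[3]=1,scc[4]=1,scc[5]=1,scc[6]=1,scc[7]=1

step 1: low=(low[0]=0,low[1]=?,low[2]=2,low[3]=?,low[4]=1,low[5]=?,low[6]=?,low[7]=?); scc=(scc[0]=?,scc[1]=?,scc[2]=0,scc[3]=?,scc[4]=?,scc[5]=?,scc[6]=?,scc[7]=?)
step 2: low=(low[0]=0,low[1]=?,low[2]=2,low[3]=3,low[4]=1,low[5]=?,low[6]=3,low[7]=?); scc=(scc[0]=?,scc[1]=?,scc[2]=0,scc[3]=?,scc[4]=?,scc[5]=?,scc[6]=?,scc[7]=?)
step 3: low=(low[0]=0,low[1]=?,low[2]=2,low[3]=3,low[4]=1,low[5]=0,low[6]=3,low[7]=?); scc=(scc[0]=?,scc[1]=?,scc[2]=0,scc[3]=?,scc[4]=?,scc[5]=?,scc[6]=?,scc[7]=?)
step 4: low=(low[0]=0,low[1]=?,low[2]=2,low[3]=3,low[4]=1,low[5]=0,low[6]=0,low[7]=?); scc=(scc[0]=?,scc[1]=?,scc[2]=0,scc[3]=?,scc[4]=?,scc[5]=?,scc[6]=?,scc[7]=?)
step 5: low=(low[0]=0,low[1]=?,low[2]=2,low[3]=3,low[4]=0,low[5]=0,low[6]=0,low[7]=?); scc=(scc[0]=?,scc[1]=?,scc[2]=0,scc[3]=?,scc[4]=?,scc[5]=?,scc[6]=?,scc[7]=?)
step 6: low=(low[0]=0,low[1]=?,low[2]=2,low[3]=3,low[4]=0,low[5]=0,low[6]=0,low[7]=5); scc=(scc[0]=?,scc[1]=?,scc[2]=0,scc[3]=?,scc[4]=?,scc[5]=?,scc[6]=?,scc[7]=?)
step 7: low=(low[0]=0,low[1]=?,low[2]=2,low[3]=3,low[4]=0,low[5]=0,low[6]=0,low[7]=5); scc=(scc[0]=1,scc[1]=?,scc[2]=0,scc[3]=1,scc[4]=1,scc[5]=1,scc[6]=1,scc[7]=1)
step 8: low=(low[0]=0,low[1]=7,low[2]=2,low[3]=3,low[4]=0,low[5]=0,low[6]=0,low[7]=5); scc=(scc[0]=1,scc[1]=2,scc[2]=0,scc[3]=1,scc[4]=1,scc[5]=1,scc[6]=1,scc[7]=1)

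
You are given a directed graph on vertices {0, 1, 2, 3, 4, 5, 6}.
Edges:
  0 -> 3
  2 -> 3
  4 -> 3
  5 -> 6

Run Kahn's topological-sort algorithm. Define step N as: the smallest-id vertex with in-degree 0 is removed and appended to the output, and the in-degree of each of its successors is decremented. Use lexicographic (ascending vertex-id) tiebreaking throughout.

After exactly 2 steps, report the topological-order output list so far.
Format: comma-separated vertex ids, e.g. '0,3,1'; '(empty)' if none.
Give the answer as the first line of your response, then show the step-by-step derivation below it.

0,1

step 1: output 0; order=[0]; indeg=(0,0,0,2,0,0,1)
step 2: output 1; order=[0,1]; indeg=(0,0,0,2,0,0,1)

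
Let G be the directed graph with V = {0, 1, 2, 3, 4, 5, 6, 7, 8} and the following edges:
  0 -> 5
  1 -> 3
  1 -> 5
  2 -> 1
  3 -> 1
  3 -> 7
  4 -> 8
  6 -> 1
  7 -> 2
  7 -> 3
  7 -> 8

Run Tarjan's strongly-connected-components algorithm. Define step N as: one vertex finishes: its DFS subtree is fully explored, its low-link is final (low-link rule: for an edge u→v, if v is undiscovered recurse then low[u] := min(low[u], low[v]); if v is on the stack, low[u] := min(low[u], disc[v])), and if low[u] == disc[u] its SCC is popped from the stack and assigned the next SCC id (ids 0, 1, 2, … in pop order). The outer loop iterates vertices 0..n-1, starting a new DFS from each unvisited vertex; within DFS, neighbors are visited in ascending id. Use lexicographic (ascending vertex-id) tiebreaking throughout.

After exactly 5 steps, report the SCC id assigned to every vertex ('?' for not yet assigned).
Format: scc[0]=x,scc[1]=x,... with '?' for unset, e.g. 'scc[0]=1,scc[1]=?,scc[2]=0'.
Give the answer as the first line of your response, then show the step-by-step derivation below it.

scc[0]=1,scc[1]=?,scc[2]=?,scc[3]=?,scc[4]=?,scc[5]=0,scc[6]=?,scc[7]=?,scc[8]=2

step 1: low=(low[0]=0,low[1]=?,low[2]=?,low[3]=?,low[4]=?,low[5]=1,low[6]=?,low[7]=?,low[8]=?); scc=(scc[0]=?,scc[1]=?,scc[2]=?,scc[3]=?,scc[4]=?,scc[5]=0,scc[6]=?,scc[7]=?,scc[8]=?)
step 2: low=(low[0]=0,low[1]=?,low[2]=?,low[3]=?,low[4]=?,low[5]=1,low[6]=?,low[7]=?,low[8]=?); scc=(scc[0]=1,scc[1]=?,scc[2]=?,scc[3]=?,scc[4]=?,scc[5]=0,scc[6]=?,scc[7]=?,scc[8]=?)
step 3: low=(low[0]=0,low[1]=2,low[2]=2,low[3]=2,low[4]=?,low[5]=1,low[6]=?,low[7]=4,low[8]=?); scc=(scc[0]=1,scc[1]=?,scc[2]=?,scc[3]=?,scc[4]=?,scc[5]=0,scc[6]=?,scc[7]=?,scc[8]=?)
step 4: low=(low[0]=0,low[1]=2,low[2]=2,low[3]=2,low[4]=?,low[5]=1,low[6]=?,low[7]=2,low[8]=6); scc=(scc[0]=1,scc[1]=?,scc[2]=?,scc[3]=?,scc[4]=?,scc[5]=0,scc[6]=?,scc[7]=?,scc[8]=2)
step 5: low=(low[0]=0,low[1]=2,low[2]=2,low[3]=2,low[4]=?,low[5]=1,low[6]=?,low[7]=2,low[8]=6); scc=(scc[0]=1,scc[1]=?,scc[2]=?,scc[3]=?,scc[4]=?,scc[5]=0,scc[6]=?,scc[7]=?,scc[8]=2)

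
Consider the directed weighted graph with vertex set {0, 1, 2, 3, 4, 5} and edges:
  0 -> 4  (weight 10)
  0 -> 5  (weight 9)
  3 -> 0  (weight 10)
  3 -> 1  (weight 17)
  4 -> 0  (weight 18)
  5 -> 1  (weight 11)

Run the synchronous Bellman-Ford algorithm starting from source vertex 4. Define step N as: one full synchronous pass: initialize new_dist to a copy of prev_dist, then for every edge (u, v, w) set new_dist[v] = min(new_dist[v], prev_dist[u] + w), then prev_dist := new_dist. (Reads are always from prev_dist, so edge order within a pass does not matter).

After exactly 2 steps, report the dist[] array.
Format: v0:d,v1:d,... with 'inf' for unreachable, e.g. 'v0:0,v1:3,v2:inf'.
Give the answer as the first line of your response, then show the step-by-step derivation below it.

v0:18,v1:inf,v2:inf,v3:inf,v4:0,v5:27

step 1: dist = v0:18,v1:inf,v2:inf,v3:inf,v4:0,v5:inf
step 2: dist = v0:18,v1:inf,v2:inf,v3:inf,v4:0,v5:27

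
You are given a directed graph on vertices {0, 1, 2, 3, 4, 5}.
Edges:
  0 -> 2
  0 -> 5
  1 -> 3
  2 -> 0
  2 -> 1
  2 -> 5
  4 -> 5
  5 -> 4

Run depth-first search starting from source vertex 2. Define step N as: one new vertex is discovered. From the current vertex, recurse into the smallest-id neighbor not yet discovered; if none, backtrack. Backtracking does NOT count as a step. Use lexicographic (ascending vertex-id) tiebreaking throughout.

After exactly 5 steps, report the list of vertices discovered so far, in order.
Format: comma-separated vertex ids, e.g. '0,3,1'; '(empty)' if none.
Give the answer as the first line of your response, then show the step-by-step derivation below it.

2,0,5,4,1

step 1: discover 2; path=2; order=2
step 2: discover 0; path=2>0; order=2,0
step 3: discover 5; path=2>0>5; order=2,0,5
step 4: discover 4; path=2>0>5>4; order=2,0,5,4
step 5: discover 1; path=2>1; order=2,0,5,4,1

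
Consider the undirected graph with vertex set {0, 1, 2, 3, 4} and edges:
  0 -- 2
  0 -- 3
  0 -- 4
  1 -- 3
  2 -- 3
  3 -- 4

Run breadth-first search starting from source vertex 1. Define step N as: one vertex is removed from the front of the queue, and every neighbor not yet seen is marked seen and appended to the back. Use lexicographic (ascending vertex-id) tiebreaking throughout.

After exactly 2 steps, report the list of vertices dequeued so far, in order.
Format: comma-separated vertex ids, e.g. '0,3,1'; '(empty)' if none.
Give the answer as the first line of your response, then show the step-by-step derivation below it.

1,3

step 1: dequeue 1; queue=[3]; order=1
step 2: dequeue 3; queue=[0,2,4]; order=1,3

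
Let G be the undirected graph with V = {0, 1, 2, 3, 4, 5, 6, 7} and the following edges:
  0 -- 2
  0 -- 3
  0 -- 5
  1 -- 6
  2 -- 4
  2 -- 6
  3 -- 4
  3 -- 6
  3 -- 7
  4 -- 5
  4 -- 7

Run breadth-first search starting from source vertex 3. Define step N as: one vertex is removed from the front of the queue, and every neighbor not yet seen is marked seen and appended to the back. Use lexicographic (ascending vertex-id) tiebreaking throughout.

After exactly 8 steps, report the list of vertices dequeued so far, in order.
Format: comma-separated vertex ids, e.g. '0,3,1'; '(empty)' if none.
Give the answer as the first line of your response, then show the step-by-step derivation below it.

3,0,4,6,7,2,5,1

step 1: dequeue 3; queue=[0,4,6,7]; order=3
step 2: dequeue 0; queue=[4,6,7,2,5]; order=3,0
step 3: dequeue 4; queue=[6,7,2,5]; order=3,0,4
step 4: dequeue 6; queue=[7,2,5,1]; order=3,0,4,6
step 5: dequeue 7; queue=[2,5,1]; order=3,0,4,6,7
step 6: dequeue 2; queue=[5,1]; order=3,0,4,6,7,2
step 7: dequeue 5; queue=[1]; order=3,0,4,6,7,2,5
step 8: dequeue 1; queue=[(empty)]; order=3,0,4,6,7,2,5,1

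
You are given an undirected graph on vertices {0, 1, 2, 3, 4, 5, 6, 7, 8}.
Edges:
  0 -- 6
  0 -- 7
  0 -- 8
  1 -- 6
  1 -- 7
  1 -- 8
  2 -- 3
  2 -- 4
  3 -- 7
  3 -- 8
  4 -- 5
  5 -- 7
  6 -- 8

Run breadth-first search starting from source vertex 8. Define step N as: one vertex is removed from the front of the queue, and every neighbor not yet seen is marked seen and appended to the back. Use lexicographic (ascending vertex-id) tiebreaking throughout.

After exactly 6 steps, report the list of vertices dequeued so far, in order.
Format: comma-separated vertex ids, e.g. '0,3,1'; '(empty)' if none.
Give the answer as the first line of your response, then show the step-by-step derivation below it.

8,0,1,3,6,7

step 1: dequeue 8; queue=[0,1,3,6]; order=8
step 2: dequeue 0; queue=[1,3,6,7]; order=8,0
step 3: dequeue 1; queue=[3,6,7]; order=8,0,1
step 4: dequeue 3; queue=[6,7,2]; order=8,0,1,3
step 5: dequeue 6; queue=[7,2]; order=8,0,1,3,6
step 6: dequeue 7; queue=[2,5]; order=8,0,1,3,6,7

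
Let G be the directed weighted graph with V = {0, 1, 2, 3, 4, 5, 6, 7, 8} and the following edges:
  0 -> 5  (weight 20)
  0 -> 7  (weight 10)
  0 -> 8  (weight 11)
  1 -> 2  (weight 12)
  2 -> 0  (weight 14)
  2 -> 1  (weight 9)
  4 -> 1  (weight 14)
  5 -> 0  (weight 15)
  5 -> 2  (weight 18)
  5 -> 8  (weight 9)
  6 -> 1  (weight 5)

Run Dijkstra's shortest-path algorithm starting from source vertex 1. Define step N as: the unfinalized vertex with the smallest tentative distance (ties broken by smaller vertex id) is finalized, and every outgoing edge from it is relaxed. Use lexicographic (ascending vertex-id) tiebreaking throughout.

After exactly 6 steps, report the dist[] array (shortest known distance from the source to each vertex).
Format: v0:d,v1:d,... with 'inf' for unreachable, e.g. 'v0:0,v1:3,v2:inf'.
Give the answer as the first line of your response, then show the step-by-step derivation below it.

v0:26,v1:0,v2:12,v3:inf,v4:inf,v5:46,v6:inf,v7:36,v8:37

step 1: dist = v0:inf,v1:0,v2:12,v3:inf,v4:inf,v5:inf,v6:inf,v7:inf,v8:inf
step 2: dist = v0:26,v1:0,v2:12,v3:inf,v4:inf,v5:inf,v6:inf,v7:inf,v8:inf
step 3: dist = v0:26,v1:0,v2:12,v3:inf,v4:inf,v5:46,v6:inf,v7:36,v8:37
step 4: dist = v0:26,v1:0,v2:12,v3:inf,v4:inf,v5:46,v6:inf,v7:36,v8:37
step 5: dist = v0:26,v1:0,v2:12,v3:inf,v4:inf,v5:46,v6:inf,v7:36,v8:37
step 6: dist = v0:26,v1:0,v2:12,v3:inf,v4:inf,v5:46,v6:inf,v7:36,v8:37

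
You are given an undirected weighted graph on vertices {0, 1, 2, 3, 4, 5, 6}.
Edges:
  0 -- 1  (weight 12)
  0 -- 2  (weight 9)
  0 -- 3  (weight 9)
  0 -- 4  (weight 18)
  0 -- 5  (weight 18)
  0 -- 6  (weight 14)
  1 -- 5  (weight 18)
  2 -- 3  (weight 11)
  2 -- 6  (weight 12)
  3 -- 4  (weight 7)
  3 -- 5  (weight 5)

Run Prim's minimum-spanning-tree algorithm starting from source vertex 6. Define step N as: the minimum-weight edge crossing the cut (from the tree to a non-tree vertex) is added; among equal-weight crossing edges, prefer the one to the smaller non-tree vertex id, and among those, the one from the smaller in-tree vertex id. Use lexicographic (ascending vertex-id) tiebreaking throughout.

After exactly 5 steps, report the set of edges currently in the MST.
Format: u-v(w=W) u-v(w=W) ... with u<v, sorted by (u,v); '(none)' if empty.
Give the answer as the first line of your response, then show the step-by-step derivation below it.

0-2(w=9) 0-3(w=9) 2-6(w=12) 3-4(w=7) 3-5(w=5)

step 1: add edge 2-6 (w=12); MST = {2-6(w=12)}
step 2: add edge 0-2 (w=9); MST = {0-2(w=9) 2-6(w=12)}
step 3: add edge 0-3 (w=9); MST = {0-2(w=9) 0-3(w=9) 2-6(w=12)}
step 4: add edge 3-5 (w=5); MST = {0-2(w=9) 0-3(w=9) 2-6(w=12) 3-5(w=5)}
step 5: add edge 3-4 (w=7); MST = {0-2(w=9) 0-3(w=9) 2-6(w=12) 3-4(w=7) 3-5(w=5)}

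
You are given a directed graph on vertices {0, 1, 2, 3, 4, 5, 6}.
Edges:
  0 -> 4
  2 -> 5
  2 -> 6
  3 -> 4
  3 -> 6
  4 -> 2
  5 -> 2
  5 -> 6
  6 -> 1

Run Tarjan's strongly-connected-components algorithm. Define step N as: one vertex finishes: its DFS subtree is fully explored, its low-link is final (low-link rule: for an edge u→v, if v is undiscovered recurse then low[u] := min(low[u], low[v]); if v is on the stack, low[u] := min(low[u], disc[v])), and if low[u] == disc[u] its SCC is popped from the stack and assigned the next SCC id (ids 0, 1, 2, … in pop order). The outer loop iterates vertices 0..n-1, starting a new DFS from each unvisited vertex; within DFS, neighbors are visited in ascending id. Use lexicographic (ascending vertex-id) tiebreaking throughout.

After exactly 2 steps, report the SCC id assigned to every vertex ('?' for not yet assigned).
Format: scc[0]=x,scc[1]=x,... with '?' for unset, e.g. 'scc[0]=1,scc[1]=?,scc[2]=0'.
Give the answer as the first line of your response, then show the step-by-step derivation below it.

scc[0]=?,scc[1]=0,scc[2]=?,scc[3]=?,scc[4]=?,scc[5]=?,scc[6]=1

step 1: low=(low[0]=0,low[1]=5,low[2]=2,low[3]=?,low[4]=1,low[5]=2,low[6]=4); scc=(scc[0]=?,scc[1]=0,scc[2]=?,scc[3]=?,scc[4]=?,scc[5]=?,scc[6]=?)
step 2: low=(low[0]=0,low[1]=5,low[2]=2,low[3]=?,low[4]=1,low[5]=2,low[6]=4); scc=(scc[0]=?,scc[1]=0,scc[2]=?,scc[3]=?,scc[4]=?,scc[5]=?,scc[6]=1)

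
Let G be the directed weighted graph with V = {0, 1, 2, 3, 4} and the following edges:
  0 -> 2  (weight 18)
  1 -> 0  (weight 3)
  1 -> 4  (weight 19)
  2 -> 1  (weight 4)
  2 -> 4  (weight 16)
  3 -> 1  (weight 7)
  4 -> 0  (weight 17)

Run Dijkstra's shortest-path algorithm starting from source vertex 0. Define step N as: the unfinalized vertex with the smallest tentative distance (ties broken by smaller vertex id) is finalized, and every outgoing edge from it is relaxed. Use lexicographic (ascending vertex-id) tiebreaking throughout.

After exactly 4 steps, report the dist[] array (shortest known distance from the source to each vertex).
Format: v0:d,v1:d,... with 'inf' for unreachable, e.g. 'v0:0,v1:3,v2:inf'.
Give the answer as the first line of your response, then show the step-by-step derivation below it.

v0:0,v1:22,v2:18,v3:inf,v4:34

step 1: dist = v0:0,v1:inf,v2:18,v3:inf,v4:inf
step 2: dist = v0:0,v1:22,v2:18,v3:inf,v4:34
step 3: dist = v0:0,v1:22,v2:18,v3:inf,v4:34
step 4: dist = v0:0,v1:22,v2:18,v3:inf,v4:34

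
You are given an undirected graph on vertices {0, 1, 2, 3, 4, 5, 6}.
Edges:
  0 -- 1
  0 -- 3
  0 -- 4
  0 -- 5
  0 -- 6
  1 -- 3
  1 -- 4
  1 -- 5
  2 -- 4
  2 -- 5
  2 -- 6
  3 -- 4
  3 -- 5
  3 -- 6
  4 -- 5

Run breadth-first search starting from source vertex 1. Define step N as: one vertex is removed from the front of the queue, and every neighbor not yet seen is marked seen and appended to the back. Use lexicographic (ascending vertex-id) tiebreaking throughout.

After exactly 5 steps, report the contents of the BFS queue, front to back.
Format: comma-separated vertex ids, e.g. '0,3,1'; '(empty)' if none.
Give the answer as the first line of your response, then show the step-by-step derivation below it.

6,2

step 1: dequeue 1; queue=[0,3,4,5]; order=1
step 2: dequeue 0; queue=[3,4,5,6]; order=1,0
step 3: dequeue 3; queue=[4,5,6]; order=1,0,3
step 4: dequeue 4; queue=[5,6,2]; order=1,0,3,4
step 5: dequeue 5; queue=[6,2]; order=1,0,3,4,5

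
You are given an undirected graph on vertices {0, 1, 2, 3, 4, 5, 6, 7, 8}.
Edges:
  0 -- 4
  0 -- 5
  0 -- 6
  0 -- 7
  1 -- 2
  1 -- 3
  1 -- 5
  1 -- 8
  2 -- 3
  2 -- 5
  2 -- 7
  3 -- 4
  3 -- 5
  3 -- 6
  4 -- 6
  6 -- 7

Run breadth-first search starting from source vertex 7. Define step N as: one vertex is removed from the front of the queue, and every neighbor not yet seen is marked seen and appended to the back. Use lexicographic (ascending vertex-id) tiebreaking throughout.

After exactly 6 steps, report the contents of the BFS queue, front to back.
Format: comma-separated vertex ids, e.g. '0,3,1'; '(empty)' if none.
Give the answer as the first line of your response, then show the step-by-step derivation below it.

1,3

step 1: dequeue 7; queue=[0,2,6]; order=7
step 2: dequeue 0; queue=[2,6,4,5]; order=7,0
step 3: dequeue 2; queue=[6,4,5,1,3]; order=7,0,2
step 4: dequeue 6; queue=[4,5,1,3]; order=7,0,2,6
step 5: dequeue 4; queue=[5,1,3]; order=7,0,2,6,4
step 6: dequeue 5; queue=[1,3]; order=7,0,2,6,4,5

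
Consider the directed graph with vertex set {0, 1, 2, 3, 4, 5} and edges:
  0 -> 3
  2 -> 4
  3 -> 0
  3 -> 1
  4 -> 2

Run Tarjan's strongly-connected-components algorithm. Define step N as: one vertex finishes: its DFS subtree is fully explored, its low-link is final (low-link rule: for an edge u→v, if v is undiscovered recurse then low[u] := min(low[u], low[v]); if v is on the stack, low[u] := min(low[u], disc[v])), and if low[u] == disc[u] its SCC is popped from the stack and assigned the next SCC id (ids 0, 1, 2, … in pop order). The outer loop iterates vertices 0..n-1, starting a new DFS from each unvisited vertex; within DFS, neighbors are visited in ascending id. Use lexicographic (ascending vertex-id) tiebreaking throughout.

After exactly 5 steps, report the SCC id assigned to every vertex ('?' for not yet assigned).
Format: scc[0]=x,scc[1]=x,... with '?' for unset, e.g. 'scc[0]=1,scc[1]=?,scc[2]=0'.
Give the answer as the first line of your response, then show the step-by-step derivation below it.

scc[0]=1,scc[1]=0,scc[2]=2,scc[3]=1,scc[4]=2,scc[5]=?

step 1: low=(low[0]=0,low[1]=2,low[2]=?,low[3]=0,low[4]=?,low[5]=?); scc=(scc[0]=?,scc[1]=0,scc[2]=?,scc[3]=?,scc[4]=?,scc[5]=?)
step 2: low=(low[0]=0,low[1]=2,low[2]=?,low[3]=0,low[4]=?,low[5]=?); scc=(scc[0]=?,scc[1]=0,scc[2]=?,scc[3]=?,scc[4]=?,scc[5]=?)
step 3: low=(low[0]=0,low[1]=2,low[2]=?,low[3]=0,low[4]=?,low[5]=?); scc=(scc[0]=1,scc[1]=0,scc[2]=?,scc[3]=1,scc[4]=?,scc[5]=?)
step 4: low=(low[0]=0,low[1]=2,low[2]=3,low[3]=0,low[4]=3,low[5]=?); scc=(scc[0]=1,scc[1]=0,scc[2]=?,scc[3]=1,scc[4]=?,scc[5]=?)
step 5: low=(low[0]=0,low[1]=2,low[2]=3,low[3]=0,low[4]=3,low[5]=?); scc=(scc[0]=1,scc[1]=0,scc[2]=2,scc[3]=1,scc[4]=2,scc[5]=?)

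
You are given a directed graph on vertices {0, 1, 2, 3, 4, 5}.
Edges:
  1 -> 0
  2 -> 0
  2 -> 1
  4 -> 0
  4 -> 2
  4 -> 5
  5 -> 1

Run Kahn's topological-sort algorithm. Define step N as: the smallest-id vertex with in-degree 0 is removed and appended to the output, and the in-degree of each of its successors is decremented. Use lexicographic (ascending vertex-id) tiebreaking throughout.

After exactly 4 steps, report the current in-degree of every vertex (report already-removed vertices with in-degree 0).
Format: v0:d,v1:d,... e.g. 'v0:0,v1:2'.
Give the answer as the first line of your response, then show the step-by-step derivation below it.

v0:1,v1:0,v2:0,v3:0,v4:0,v5:0

step 1: output 3; order=[3]; indeg=(3,2,1,0,0,1)
step 2: output 4; order=[3,4]; indeg=(2,2,0,0,0,0)
step 3: output 2; order=[3,4,2]; indeg=(1,1,0,0,0,0)
step 4: output 5; order=[3,4,2,5]; indeg=(1,0,0,0,0,0)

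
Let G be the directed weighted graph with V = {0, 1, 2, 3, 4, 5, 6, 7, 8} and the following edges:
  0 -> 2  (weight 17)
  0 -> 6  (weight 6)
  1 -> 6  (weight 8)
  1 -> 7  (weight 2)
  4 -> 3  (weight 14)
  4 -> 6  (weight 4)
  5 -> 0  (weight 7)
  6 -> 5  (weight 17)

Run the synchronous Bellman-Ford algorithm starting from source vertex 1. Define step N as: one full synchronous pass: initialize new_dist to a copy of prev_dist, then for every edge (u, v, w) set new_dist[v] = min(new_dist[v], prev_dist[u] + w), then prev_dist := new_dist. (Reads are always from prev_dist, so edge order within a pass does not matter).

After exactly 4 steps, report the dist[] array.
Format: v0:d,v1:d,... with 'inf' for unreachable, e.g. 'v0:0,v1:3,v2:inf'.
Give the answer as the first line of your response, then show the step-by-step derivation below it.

v0:32,v1:0,v2:49,v3:inf,v4:inf,v5:25,v6:8,v7:2,v8:inf

step 1: dist = v0:inf,v1:0,v2:inf,v3:inf,v4:inf,v5:inf,v6:8,v7:2,v8:inf
step 2: dist = v0:inf,v1:0,v2:inf,v3:inf,v4:inf,v5:25,v6:8,v7:2,v8:inf
step 3: dist = v0:32,v1:0,v2:inf,v3:inf,v4:inf,v5:25,v6:8,v7:2,v8:inf
step 4: dist = v0:32,v1:0,v2:49,v3:inf,v4:inf,v5:25,v6:8,v7:2,v8:inf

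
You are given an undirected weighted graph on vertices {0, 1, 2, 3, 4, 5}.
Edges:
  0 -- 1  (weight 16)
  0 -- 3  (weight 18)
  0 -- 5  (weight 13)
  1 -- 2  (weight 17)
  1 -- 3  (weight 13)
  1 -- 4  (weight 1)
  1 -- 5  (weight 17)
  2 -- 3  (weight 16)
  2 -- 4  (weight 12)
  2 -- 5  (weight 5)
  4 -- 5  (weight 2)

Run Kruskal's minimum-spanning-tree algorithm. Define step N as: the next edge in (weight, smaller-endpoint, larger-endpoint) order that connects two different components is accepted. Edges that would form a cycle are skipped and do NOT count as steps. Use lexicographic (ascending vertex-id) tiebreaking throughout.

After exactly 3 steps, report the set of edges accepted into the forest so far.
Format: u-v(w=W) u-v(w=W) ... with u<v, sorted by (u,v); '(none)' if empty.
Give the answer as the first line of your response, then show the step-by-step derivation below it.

1-4(w=1) 2-5(w=5) 4-5(w=2)

step 1: add edge 1-4 (w=1); MST = {1-4(w=1)}
step 2: add edge 4-5 (w=2); MST = {1-4(w=1) 4-5(w=2)}
step 3: add edge 2-5 (w=5); MST = {1-4(w=1) 2-5(w=5) 4-5(w=2)}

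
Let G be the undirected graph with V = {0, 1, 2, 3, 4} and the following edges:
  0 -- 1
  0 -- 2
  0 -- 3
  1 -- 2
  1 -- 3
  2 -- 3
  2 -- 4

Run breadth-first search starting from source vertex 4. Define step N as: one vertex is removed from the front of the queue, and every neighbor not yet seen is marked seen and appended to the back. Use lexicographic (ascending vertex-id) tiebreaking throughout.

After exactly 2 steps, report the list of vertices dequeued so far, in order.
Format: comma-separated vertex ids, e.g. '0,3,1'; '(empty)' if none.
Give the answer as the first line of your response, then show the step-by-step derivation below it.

4,2

step 1: dequeue 4; queue=[2]; order=4
step 2: dequeue 2; queue=[0,1,3]; order=4,2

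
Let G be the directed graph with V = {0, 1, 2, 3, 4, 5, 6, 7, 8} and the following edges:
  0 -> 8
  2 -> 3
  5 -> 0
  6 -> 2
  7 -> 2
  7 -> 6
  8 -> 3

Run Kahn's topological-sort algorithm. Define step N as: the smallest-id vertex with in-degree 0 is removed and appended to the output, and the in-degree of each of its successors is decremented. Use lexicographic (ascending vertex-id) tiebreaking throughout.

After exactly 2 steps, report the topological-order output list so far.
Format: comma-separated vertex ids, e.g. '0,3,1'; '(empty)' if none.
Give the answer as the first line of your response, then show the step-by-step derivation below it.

1,4

step 1: output 1; order=[1]; indeg=(1,0,2,2,0,0,1,0,1)
step 2: output 4; order=[1,4]; indeg=(1,0,2,2,0,0,1,0,1)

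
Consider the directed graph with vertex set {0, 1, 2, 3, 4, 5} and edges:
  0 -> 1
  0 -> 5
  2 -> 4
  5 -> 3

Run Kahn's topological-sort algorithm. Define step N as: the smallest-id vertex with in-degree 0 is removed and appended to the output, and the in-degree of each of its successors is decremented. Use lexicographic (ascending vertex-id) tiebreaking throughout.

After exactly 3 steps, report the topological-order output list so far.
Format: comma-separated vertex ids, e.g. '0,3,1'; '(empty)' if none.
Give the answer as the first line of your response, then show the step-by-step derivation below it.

0,1,2

step 1: output 0; order=[0]; indeg=(0,0,0,1,1,0)
step 2: output 1; order=[0,1]; indeg=(0,0,0,1,1,0)
step 3: output 2; order=[0,1,2]; indeg=(0,0,0,1,0,0)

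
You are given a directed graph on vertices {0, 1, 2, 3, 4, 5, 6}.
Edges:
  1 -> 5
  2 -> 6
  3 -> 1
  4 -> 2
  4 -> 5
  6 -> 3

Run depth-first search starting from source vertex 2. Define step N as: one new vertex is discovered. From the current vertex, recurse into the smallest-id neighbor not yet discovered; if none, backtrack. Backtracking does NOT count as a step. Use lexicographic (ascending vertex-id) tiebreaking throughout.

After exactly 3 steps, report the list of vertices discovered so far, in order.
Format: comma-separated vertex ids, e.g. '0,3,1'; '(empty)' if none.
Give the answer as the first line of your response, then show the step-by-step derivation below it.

2,6,3

step 1: discover 2; path=2; order=2
step 2: discover 6; path=2>6; order=2,6
step 3: discover 3; path=2>6>3; order=2,6,3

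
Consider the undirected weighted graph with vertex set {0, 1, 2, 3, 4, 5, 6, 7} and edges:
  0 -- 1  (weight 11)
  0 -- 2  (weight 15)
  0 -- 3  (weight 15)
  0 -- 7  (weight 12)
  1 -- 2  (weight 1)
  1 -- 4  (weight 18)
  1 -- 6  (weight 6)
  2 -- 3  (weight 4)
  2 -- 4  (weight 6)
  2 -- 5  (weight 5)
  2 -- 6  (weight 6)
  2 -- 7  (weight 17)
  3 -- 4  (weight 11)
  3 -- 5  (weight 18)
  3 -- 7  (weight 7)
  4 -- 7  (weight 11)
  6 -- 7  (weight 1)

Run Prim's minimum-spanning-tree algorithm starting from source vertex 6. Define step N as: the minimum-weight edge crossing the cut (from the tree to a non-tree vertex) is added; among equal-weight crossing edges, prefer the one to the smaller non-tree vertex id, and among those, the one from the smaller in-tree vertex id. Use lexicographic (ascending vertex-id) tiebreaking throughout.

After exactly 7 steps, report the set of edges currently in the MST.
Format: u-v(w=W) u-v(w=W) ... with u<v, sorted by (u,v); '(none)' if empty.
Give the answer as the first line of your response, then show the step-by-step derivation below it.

0-1(w=11) 1-2(w=1) 1-6(w=6) 2-3(w=4) 2-4(w=6) 2-5(w=5) 6-7(w=1)

step 1: add edge 6-7 (w=1); MST = {6-7(w=1)}
step 2: add edge 1-6 (w=6); MST = {1-6(w=6) 6-7(w=1)}
step 3: add edge 1-2 (w=1); MST = {1-2(w=1) 1-6(w=6) 6-7(w=1)}
step 4: add edge 2-3 (w=4); MST = {1-2(w=1) 1-6(w=6) 2-3(w=4) 6-7(w=1)}
step 5: add edge 2-5 (w=5); MST = {1-2(w=1) 1-6(w=6) 2-3(w=4) 2-5(w=5) 6-7(w=1)}
step 6: add edge 2-4 (w=6); MST = {1-2(w=1) 1-6(w=6) 2-3(w=4) 2-4(w=6) 2-5(w=5) 6-7(w=1)}
step 7: add edge 0-1 (w=11); MST = {0-1(w=11) 1-2(w=1) 1-6(w=6) 2-3(w=4) 2-4(w=6) 2-5(w=5) 6-7(w=1)}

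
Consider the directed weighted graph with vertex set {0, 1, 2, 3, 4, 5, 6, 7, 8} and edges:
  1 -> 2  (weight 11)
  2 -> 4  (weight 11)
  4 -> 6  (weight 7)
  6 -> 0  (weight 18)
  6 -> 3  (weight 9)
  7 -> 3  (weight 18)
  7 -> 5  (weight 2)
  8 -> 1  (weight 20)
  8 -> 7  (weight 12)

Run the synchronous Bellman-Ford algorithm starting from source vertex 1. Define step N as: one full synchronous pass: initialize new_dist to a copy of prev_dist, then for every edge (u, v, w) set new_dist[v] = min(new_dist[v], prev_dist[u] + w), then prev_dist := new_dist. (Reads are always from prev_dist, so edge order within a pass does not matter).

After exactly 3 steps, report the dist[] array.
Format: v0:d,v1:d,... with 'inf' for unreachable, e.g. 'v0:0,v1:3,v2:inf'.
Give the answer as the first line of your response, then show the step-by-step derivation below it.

v0:inf,v1:0,v2:11,v3:inf,v4:22,v5:inf,v6:29,v7:inf,v8:inf

step 1: dist = v0:inf,v1:0,v2:11,v3:inf,v4:inf,v5:inf,v6:inf,v7:inf,v8:inf
step 2: dist = v0:inf,v1:0,v2:11,v3:inf,v4:22,v5:inf,v6:inf,v7:inf,v8:inf
step 3: dist = v0:inf,v1:0,v2:11,v3:inf,v4:22,v5:inf,v6:29,v7:inf,v8:inf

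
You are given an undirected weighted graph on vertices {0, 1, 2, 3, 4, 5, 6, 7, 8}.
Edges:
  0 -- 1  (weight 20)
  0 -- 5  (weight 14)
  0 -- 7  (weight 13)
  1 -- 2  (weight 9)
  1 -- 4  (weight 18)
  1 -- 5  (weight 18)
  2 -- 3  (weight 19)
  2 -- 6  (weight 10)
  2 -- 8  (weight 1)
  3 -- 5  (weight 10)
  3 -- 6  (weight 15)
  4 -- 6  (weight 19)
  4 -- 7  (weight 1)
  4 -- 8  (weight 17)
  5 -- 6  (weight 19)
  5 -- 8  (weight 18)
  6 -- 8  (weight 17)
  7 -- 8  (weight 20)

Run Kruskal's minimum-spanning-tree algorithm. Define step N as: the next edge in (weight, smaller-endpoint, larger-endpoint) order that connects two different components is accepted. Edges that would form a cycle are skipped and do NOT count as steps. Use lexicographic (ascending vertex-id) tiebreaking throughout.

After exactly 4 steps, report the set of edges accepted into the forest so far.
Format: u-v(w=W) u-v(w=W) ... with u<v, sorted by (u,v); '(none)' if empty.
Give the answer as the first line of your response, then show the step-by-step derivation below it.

1-2(w=9) 2-6(w=10) 2-8(w=1) 4-7(w=1)

step 1: add edge 2-8 (w=1); MST = {2-8(w=1)}
step 2: add edge 4-7 (w=1); MST = {2-8(w=1) 4-7(w=1)}
step 3: add edge 1-2 (w=9); MST = {1-2(w=9) 2-8(w=1) 4-7(w=1)}
step 4: add edge 2-6 (w=10); MST = {1-2(w=9) 2-6(w=10) 2-8(w=1) 4-7(w=1)}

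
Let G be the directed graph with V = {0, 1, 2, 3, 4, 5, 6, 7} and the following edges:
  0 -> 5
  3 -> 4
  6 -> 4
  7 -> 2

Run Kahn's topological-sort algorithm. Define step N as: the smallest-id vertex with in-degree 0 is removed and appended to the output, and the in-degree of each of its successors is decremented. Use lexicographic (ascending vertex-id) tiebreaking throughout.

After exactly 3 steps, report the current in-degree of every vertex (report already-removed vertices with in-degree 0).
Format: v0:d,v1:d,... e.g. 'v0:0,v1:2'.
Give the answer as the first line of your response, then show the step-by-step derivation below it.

v0:0,v1:0,v2:1,v3:0,v4:1,v5:0,v6:0,v7:0

step 1: output 0; order=[0]; indeg=(0,0,1,0,2,0,0,0)
step 2: output 1; order=[0,1]; indeg=(0,0,1,0,2,0,0,0)
step 3: output 3; order=[0,1,3]; indeg=(0,0,1,0,1,0,0,0)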